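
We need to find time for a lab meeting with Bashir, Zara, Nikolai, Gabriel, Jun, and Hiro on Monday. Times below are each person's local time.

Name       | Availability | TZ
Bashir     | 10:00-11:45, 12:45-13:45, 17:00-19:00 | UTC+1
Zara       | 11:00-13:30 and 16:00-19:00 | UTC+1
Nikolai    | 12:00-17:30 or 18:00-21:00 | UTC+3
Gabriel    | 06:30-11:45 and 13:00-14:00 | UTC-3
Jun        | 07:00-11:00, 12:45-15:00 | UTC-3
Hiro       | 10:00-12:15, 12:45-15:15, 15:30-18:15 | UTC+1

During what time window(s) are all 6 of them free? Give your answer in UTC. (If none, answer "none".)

10:00-10:45, 11:45-12:30, 16:00-17:00

Bashir in UTC: 09:00-10:45, 11:45-12:45, 16:00-18:00 (subtract 1h to convert from UTC+1).
Zara in UTC: 10:00-12:30, 15:00-18:00 (subtract 1h to convert from UTC+1).
Nikolai in UTC: 09:00-14:30, 15:00-18:00 (subtract 3h to convert from UTC+3).
Gabriel in UTC: 09:30-14:45, 16:00-17:00 (add 3h to convert from UTC-3).
Jun in UTC: 10:00-14:00, 15:45-18:00 (add 3h to convert from UTC-3).
Hiro in UTC: 09:00-11:15, 11:45-14:15, 14:30-17:15 (subtract 1h to convert from UTC+1).
Bashir ∩ Zara: 10:00-10:45, 11:45-12:30, 16:00-18:00.
Bashir ∩ Zara ∩ Nikolai: 10:00-10:45, 11:45-12:30, 16:00-18:00.
Bashir ∩ Zara ∩ Nikolai ∩ Gabriel: 10:00-10:45, 11:45-12:30, 16:00-17:00.
Bashir ∩ Zara ∩ Nikolai ∩ Gabriel ∩ Jun: 10:00-10:45, 11:45-12:30, 16:00-17:00.
Bashir ∩ Zara ∩ Nikolai ∩ Gabriel ∩ Jun ∩ Hiro: 10:00-10:45, 11:45-12:30, 16:00-17:00.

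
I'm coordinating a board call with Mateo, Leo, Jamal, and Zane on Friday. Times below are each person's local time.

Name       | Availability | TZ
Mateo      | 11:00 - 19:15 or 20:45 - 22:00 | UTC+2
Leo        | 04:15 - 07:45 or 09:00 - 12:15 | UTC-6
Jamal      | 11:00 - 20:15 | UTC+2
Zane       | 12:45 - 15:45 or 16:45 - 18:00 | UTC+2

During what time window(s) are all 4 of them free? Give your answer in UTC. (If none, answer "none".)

Mateo in UTC: 09:00-17:15, 18:45-20:00 (subtract 2h to convert from UTC+2).
Leo in UTC: 10:15-13:45, 15:00-18:15 (add 6h to convert from UTC-6).
Jamal in UTC: 09:00-18:15 (subtract 2h to convert from UTC+2).
Zane in UTC: 10:45-13:45, 14:45-16:00 (subtract 2h to convert from UTC+2).
Mateo ∩ Leo: 10:15-13:45, 15:00-17:15.
Mateo ∩ Leo ∩ Jamal: 10:15-13:45, 15:00-17:15.
Mateo ∩ Leo ∩ Jamal ∩ Zane: 10:45-13:45, 15:00-16:00.

10:45-13:45, 15:00-16:00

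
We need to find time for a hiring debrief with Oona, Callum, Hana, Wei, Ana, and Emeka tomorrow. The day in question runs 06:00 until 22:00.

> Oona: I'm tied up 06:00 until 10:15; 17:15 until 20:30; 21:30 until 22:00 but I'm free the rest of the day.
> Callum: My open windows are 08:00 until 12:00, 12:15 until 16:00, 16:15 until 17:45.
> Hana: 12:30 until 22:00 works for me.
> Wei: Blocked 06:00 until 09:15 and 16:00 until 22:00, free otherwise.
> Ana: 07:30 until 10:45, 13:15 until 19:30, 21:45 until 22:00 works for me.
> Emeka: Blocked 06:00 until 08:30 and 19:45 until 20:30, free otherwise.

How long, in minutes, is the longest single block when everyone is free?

165

Oona free: 10:15-17:15, 20:30-21:30 (invert busy blocks within the working day).
Callum free: 08:00-12:00, 12:15-16:00, 16:15-17:45.
Hana free: 12:30-22:00.
Wei free: 09:15-16:00 (invert busy blocks within the working day).
Ana free: 07:30-10:45, 13:15-19:30, 21:45-22:00.
Emeka free: 08:30-19:45, 20:30-22:00 (invert busy blocks within the working day).
Oona ∩ Callum: 10:15-12:00, 12:15-16:00, 16:15-17:15.
Oona ∩ Callum ∩ Hana: 12:30-16:00, 16:15-17:15.
Oona ∩ Callum ∩ Hana ∩ Wei: 12:30-16:00.
Oona ∩ Callum ∩ Hana ∩ Wei ∩ Ana: 13:15-16:00.
Oona ∩ Callum ∩ Hana ∩ Wei ∩ Ana ∩ Emeka: 13:15-16:00.
Those are the intersection windows.
The longest is 13:15-16:00 at 165 minutes.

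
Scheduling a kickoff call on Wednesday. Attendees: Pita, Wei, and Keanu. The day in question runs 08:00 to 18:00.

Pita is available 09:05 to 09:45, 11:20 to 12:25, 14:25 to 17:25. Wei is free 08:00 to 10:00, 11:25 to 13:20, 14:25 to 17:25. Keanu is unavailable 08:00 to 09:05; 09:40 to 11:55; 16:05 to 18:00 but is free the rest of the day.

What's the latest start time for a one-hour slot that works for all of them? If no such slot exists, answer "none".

Pita free: 09:05-09:45, 11:20-12:25, 14:25-17:25.
Wei free: 08:00-10:00, 11:25-13:20, 14:25-17:25.
Keanu free: 09:05-09:40, 11:55-16:05 (invert busy blocks within the working day).
Pita ∩ Wei: 09:05-09:45, 11:25-12:25, 14:25-17:25.
Pita ∩ Wei ∩ Keanu: 09:05-09:40, 11:55-12:25, 14:25-16:05.
Those are the intersection windows.
The last common window of at least 60 minutes is 14:25-16:05; a 60-minute meeting can start as late as 15:05 and still end by 16:05.

15:05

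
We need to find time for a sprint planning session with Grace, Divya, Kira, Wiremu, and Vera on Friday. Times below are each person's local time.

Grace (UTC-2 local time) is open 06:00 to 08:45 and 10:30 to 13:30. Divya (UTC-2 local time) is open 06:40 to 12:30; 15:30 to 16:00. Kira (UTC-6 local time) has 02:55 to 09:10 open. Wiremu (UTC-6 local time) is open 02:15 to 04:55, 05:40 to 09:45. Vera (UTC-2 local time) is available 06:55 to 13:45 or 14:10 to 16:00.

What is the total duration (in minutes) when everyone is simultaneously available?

Grace in UTC: 08:00-10:45, 12:30-15:30 (add 2h to convert from UTC-2).
Divya in UTC: 08:40-14:30, 17:30-18:00 (add 2h to convert from UTC-2).
Kira in UTC: 08:55-15:10 (add 6h to convert from UTC-6).
Wiremu in UTC: 08:15-10:55, 11:40-15:45 (add 6h to convert from UTC-6).
Vera in UTC: 08:55-15:45, 16:10-18:00 (add 2h to convert from UTC-2).
Grace ∩ Divya: 08:40-10:45, 12:30-14:30.
Grace ∩ Divya ∩ Kira: 08:55-10:45, 12:30-14:30.
Grace ∩ Divya ∩ Kira ∩ Wiremu: 08:55-10:45, 12:30-14:30.
Grace ∩ Divya ∩ Kira ∩ Wiremu ∩ Vera: 08:55-10:45, 12:30-14:30.
Summing the common windows: 110 + 120 = 230 minutes.

230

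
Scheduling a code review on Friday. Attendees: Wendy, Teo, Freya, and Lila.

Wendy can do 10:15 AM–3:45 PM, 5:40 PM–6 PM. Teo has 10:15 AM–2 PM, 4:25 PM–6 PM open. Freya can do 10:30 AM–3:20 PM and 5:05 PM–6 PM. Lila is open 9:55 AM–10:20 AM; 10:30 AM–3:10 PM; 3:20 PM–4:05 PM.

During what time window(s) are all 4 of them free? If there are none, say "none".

10:30-14:00

Wendy ∩ Teo: 10:15-14:00, 17:40-18:00.
Wendy ∩ Teo ∩ Freya: 10:30-14:00, 17:40-18:00.
Wendy ∩ Teo ∩ Freya ∩ Lila: 10:30-14:00.
Those are the intersection windows.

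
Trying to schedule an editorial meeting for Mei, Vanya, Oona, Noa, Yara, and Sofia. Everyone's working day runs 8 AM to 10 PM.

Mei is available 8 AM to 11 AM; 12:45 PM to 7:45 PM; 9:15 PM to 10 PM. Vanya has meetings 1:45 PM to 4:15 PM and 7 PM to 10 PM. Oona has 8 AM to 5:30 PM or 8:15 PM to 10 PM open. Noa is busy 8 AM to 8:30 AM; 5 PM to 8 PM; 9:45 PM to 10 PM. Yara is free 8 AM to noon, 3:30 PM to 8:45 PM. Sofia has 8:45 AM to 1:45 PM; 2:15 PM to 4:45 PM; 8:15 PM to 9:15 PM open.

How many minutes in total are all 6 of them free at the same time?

165

Mei free: 08:00-11:00, 12:45-19:45, 21:15-22:00.
Vanya free: 08:00-13:45, 16:15-19:00 (invert busy blocks within the working day).
Oona free: 08:00-17:30, 20:15-22:00.
Noa free: 08:30-17:00, 20:00-21:45 (invert busy blocks within the working day).
Yara free: 08:00-12:00, 15:30-20:45.
Sofia free: 08:45-13:45, 14:15-16:45, 20:15-21:15.
Mei ∩ Vanya: 08:00-11:00, 12:45-13:45, 16:15-19:00.
Mei ∩ Vanya ∩ Oona: 08:00-11:00, 12:45-13:45, 16:15-17:30.
Mei ∩ Vanya ∩ Oona ∩ Noa: 08:30-11:00, 12:45-13:45, 16:15-17:00.
Mei ∩ Vanya ∩ Oona ∩ Noa ∩ Yara: 08:30-11:00, 16:15-17:00.
Mei ∩ Vanya ∩ Oona ∩ Noa ∩ Yara ∩ Sofia: 08:45-11:00, 16:15-16:45.
Those are the intersection windows.
Summing the common windows: 135 + 30 = 165 minutes.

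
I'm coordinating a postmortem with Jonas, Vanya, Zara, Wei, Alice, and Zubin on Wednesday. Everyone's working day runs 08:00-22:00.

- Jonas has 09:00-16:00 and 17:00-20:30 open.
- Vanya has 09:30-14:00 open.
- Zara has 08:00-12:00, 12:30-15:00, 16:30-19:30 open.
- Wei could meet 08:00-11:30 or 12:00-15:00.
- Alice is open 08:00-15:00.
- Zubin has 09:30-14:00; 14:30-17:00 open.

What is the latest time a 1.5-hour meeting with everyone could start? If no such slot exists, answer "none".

Jonas ∩ Vanya: 09:30-14:00.
Jonas ∩ Vanya ∩ Zara: 09:30-12:00, 12:30-14:00.
Jonas ∩ Vanya ∩ Zara ∩ Wei: 09:30-11:30, 12:30-14:00.
Jonas ∩ Vanya ∩ Zara ∩ Wei ∩ Alice: 09:30-11:30, 12:30-14:00.
Jonas ∩ Vanya ∩ Zara ∩ Wei ∩ Alice ∩ Zubin: 09:30-11:30, 12:30-14:00.
The last common window of at least 90 minutes is 12:30-14:00; a 90-minute meeting can start as late as 12:30 and still end by 14:00.

12:30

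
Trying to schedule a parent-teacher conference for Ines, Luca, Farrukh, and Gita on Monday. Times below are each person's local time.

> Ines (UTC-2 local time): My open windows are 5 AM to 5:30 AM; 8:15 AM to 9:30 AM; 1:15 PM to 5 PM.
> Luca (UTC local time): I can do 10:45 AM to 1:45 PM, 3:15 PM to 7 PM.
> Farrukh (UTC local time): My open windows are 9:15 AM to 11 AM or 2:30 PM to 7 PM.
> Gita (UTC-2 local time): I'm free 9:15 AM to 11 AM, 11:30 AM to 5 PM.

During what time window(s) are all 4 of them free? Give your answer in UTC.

Ines in UTC: 07:00-07:30, 10:15-11:30, 15:15-19:00 (add 2h to convert from UTC-2).
Luca in UTC: 10:45-13:45, 15:15-19:00.
Farrukh in UTC: 09:15-11:00, 14:30-19:00.
Gita in UTC: 11:15-13:00, 13:30-19:00 (add 2h to convert from UTC-2).
Ines ∩ Luca: 10:45-11:30, 15:15-19:00.
Ines ∩ Luca ∩ Farrukh: 10:45-11:00, 15:15-19:00.
Ines ∩ Luca ∩ Farrukh ∩ Gita: 15:15-19:00.
Those are the intersection windows.

15:15-19:00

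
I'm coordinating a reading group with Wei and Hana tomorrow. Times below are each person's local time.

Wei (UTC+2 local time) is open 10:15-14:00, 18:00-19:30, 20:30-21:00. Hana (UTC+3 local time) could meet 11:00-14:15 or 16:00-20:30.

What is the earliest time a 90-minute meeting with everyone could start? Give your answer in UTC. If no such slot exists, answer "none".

08:15

Wei in UTC: 08:15-12:00, 16:00-17:30, 18:30-19:00 (subtract 2h to convert from UTC+2).
Hana in UTC: 08:00-11:15, 13:00-17:30 (subtract 3h to convert from UTC+3).
Wei ∩ Hana: 08:15-11:15, 16:00-17:30.
The first common window of at least 90 minutes is 08:15-11:15, so the earliest start is 08:15.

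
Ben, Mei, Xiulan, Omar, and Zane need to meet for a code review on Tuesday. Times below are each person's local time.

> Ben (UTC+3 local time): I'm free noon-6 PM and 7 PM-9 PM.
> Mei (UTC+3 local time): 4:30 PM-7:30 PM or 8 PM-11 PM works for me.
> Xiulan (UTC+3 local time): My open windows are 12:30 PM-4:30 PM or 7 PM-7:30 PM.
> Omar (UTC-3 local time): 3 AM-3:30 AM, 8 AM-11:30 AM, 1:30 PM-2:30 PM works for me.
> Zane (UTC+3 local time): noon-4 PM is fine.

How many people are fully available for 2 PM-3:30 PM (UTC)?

Ben in UTC: 09:00-15:00, 16:00-18:00 (subtract 3h to convert from UTC+3).
Mei in UTC: 13:30-16:30, 17:00-20:00 (subtract 3h to convert from UTC+3).
Xiulan in UTC: 09:30-13:30, 16:00-16:30 (subtract 3h to convert from UTC+3).
Omar in UTC: 06:00-06:30, 11:00-14:30, 16:30-17:30 (add 3h to convert from UTC-3).
Zane in UTC: 09:00-13:00 (subtract 3h to convert from UTC+3).
Mei can make the full 14:00-15:30 slot — that's 1.

1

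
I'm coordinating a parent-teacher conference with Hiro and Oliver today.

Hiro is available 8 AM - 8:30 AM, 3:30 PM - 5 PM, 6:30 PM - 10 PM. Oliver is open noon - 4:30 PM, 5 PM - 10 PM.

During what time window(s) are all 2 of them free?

15:30-16:30, 18:30-22:00

Hiro ∩ Oliver: 15:30-16:30, 18:30-22:00.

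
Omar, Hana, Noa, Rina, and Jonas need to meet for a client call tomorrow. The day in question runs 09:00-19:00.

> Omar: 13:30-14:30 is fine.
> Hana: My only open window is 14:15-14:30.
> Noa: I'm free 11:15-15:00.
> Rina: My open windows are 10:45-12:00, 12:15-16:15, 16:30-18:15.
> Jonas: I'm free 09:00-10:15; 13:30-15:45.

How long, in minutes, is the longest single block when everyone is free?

Omar ∩ Hana: 14:15-14:30.
Omar ∩ Hana ∩ Noa: 14:15-14:30.
Omar ∩ Hana ∩ Noa ∩ Rina: 14:15-14:30.
Omar ∩ Hana ∩ Noa ∩ Rina ∩ Jonas: 14:15-14:30.
The longest is 14:15-14:30 at 15 minutes.

15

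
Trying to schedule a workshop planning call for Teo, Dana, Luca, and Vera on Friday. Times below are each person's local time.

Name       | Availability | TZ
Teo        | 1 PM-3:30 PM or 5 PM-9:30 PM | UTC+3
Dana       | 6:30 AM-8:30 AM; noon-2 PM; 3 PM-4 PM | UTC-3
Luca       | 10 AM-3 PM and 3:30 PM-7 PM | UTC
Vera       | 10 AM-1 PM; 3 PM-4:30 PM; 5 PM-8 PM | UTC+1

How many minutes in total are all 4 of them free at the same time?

180

Teo in UTC: 10:00-12:30, 14:00-18:30 (subtract 3h to convert from UTC+3).
Dana in UTC: 09:30-11:30, 15:00-17:00, 18:00-19:00 (add 3h to convert from UTC-3).
Luca in UTC: 10:00-15:00, 15:30-19:00.
Vera in UTC: 09:00-12:00, 14:00-15:30, 16:00-19:00 (subtract 1h to convert from UTC+1).
Teo ∩ Dana: 10:00-11:30, 15:00-17:00, 18:00-18:30.
Teo ∩ Dana ∩ Luca: 10:00-11:30, 15:30-17:00, 18:00-18:30.
Teo ∩ Dana ∩ Luca ∩ Vera: 10:00-11:30, 16:00-17:00, 18:00-18:30.
Summing the common windows: 90 + 60 + 30 = 180 minutes.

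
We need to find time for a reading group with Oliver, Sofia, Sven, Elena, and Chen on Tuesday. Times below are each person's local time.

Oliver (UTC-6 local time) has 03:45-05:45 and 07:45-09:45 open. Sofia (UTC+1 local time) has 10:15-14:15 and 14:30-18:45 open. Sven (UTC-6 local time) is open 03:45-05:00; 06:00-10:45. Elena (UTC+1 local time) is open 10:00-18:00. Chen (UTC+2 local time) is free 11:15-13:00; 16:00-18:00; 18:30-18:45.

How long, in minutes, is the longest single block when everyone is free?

105

Oliver in UTC: 09:45-11:45, 13:45-15:45 (add 6h to convert from UTC-6).
Sofia in UTC: 09:15-13:15, 13:30-17:45 (subtract 1h to convert from UTC+1).
Sven in UTC: 09:45-11:00, 12:00-16:45 (add 6h to convert from UTC-6).
Elena in UTC: 09:00-17:00 (subtract 1h to convert from UTC+1).
Chen in UTC: 09:15-11:00, 14:00-16:00, 16:30-16:45 (subtract 2h to convert from UTC+2).
Oliver ∩ Sofia: 09:45-11:45, 13:45-15:45.
Oliver ∩ Sofia ∩ Sven: 09:45-11:00, 13:45-15:45.
Oliver ∩ Sofia ∩ Sven ∩ Elena: 09:45-11:00, 13:45-15:45.
Oliver ∩ Sofia ∩ Sven ∩ Elena ∩ Chen: 09:45-11:00, 14:00-15:45.
The longest is 14:00-15:45 at 105 minutes.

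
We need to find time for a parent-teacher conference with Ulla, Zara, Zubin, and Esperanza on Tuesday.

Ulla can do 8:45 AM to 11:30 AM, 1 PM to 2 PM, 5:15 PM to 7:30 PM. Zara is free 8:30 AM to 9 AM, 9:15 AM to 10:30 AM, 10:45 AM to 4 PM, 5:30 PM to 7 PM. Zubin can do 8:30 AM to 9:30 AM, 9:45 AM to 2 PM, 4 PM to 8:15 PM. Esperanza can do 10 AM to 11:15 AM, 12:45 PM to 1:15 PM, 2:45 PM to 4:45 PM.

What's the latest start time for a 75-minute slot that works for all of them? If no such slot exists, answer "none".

Ulla ∩ Zara: 08:45-09:00, 09:15-10:30, 10:45-11:30, 13:00-14:00, 17:30-19:00.
Ulla ∩ Zara ∩ Zubin: 08:45-09:00, 09:15-09:30, 09:45-10:30, 10:45-11:30, 13:00-14:00, 17:30-19:00.
Ulla ∩ Zara ∩ Zubin ∩ Esperanza: 10:00-10:30, 10:45-11:15, 13:00-13:15.
No common window is at least 75 minutes long.

none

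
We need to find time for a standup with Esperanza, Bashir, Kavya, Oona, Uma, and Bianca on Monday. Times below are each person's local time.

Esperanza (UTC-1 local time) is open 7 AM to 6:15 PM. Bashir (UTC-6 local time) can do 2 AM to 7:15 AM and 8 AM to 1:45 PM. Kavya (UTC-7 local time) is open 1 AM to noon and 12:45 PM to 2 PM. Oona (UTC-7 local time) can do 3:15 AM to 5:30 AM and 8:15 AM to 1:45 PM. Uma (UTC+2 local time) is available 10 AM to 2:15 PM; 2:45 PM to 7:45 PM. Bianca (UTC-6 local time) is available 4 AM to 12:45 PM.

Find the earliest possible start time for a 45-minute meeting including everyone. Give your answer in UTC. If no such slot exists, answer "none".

Esperanza in UTC: 08:00-19:15 (add 1h to convert from UTC-1).
Bashir in UTC: 08:00-13:15, 14:00-19:45 (add 6h to convert from UTC-6).
Kavya in UTC: 08:00-19:00, 19:45-21:00 (add 7h to convert from UTC-7).
Oona in UTC: 10:15-12:30, 15:15-20:45 (add 7h to convert from UTC-7).
Uma in UTC: 08:00-12:15, 12:45-17:45 (subtract 2h to convert from UTC+2).
Bianca in UTC: 10:00-18:45 (add 6h to convert from UTC-6).
Esperanza ∩ Bashir: 08:00-13:15, 14:00-19:15.
Esperanza ∩ Bashir ∩ Kavya: 08:00-13:15, 14:00-19:00.
Esperanza ∩ Bashir ∩ Kavya ∩ Oona: 10:15-12:30, 15:15-19:00.
Esperanza ∩ Bashir ∩ Kavya ∩ Oona ∩ Uma: 10:15-12:15, 15:15-17:45.
Esperanza ∩ Bashir ∩ Kavya ∩ Oona ∩ Uma ∩ Bianca: 10:15-12:15, 15:15-17:45.
Those are the intersection windows.
The first common window of at least 45 minutes is 10:15-12:15, so the earliest start is 10:15.

10:15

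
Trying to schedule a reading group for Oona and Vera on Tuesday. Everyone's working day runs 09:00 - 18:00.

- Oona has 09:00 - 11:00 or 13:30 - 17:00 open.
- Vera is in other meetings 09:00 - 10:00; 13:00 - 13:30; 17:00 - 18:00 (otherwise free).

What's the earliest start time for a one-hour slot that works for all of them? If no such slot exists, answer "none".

Oona free: 09:00-11:00, 13:30-17:00.
Vera free: 10:00-13:00, 13:30-17:00 (invert busy blocks within the working day).
Oona ∩ Vera: 10:00-11:00, 13:30-17:00.
The first common window of at least 60 minutes is 10:00-11:00, so the earliest start is 10:00.

10:00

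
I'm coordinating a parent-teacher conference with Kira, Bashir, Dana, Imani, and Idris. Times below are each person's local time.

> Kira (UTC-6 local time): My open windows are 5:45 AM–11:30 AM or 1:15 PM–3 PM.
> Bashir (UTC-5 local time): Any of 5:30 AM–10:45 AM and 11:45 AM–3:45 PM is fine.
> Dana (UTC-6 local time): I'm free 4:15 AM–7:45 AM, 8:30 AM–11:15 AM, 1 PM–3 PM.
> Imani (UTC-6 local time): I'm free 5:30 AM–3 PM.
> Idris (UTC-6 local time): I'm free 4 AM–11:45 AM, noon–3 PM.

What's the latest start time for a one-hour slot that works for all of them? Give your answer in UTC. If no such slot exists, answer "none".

19:45

Kira in UTC: 11:45-17:30, 19:15-21:00 (add 6h to convert from UTC-6).
Bashir in UTC: 10:30-15:45, 16:45-20:45 (add 5h to convert from UTC-5).
Dana in UTC: 10:15-13:45, 14:30-17:15, 19:00-21:00 (add 6h to convert from UTC-6).
Imani in UTC: 11:30-21:00 (add 6h to convert from UTC-6).
Idris in UTC: 10:00-17:45, 18:00-21:00 (add 6h to convert from UTC-6).
Kira ∩ Bashir: 11:45-15:45, 16:45-17:30, 19:15-20:45.
Kira ∩ Bashir ∩ Dana: 11:45-13:45, 14:30-15:45, 16:45-17:15, 19:15-20:45.
Kira ∩ Bashir ∩ Dana ∩ Imani: 11:45-13:45, 14:30-15:45, 16:45-17:15, 19:15-20:45.
Kira ∩ Bashir ∩ Dana ∩ Imani ∩ Idris: 11:45-13:45, 14:30-15:45, 16:45-17:15, 19:15-20:45.
Those are the intersection windows.
The last common window of at least 60 minutes is 19:15-20:45; a 60-minute meeting can start as late as 19:45 and still end by 20:45.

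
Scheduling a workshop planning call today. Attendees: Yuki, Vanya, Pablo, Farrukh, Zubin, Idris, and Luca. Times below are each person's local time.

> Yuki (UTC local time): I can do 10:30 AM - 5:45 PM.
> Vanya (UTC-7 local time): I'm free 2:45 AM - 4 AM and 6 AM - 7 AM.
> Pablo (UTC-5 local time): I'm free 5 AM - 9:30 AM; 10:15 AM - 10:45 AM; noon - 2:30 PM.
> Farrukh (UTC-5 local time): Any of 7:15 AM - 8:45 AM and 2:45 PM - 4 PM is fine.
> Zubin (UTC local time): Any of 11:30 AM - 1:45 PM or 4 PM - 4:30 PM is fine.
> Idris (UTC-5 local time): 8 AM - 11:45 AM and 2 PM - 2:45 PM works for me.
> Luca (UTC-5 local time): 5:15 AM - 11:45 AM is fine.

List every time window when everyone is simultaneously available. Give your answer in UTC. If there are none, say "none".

13:00-13:45

Yuki in UTC: 10:30-17:45.
Vanya in UTC: 09:45-11:00, 13:00-14:00 (add 7h to convert from UTC-7).
Pablo in UTC: 10:00-14:30, 15:15-15:45, 17:00-19:30 (add 5h to convert from UTC-5).
Farrukh in UTC: 12:15-13:45, 19:45-21:00 (add 5h to convert from UTC-5).
Zubin in UTC: 11:30-13:45, 16:00-16:30.
Idris in UTC: 13:00-16:45, 19:00-19:45 (add 5h to convert from UTC-5).
Luca in UTC: 10:15-16:45 (add 5h to convert from UTC-5).
Yuki ∩ Vanya: 10:30-11:00, 13:00-14:00.
Yuki ∩ Vanya ∩ Pablo: 10:30-11:00, 13:00-14:00.
Yuki ∩ Vanya ∩ Pablo ∩ Farrukh: 13:00-13:45.
Yuki ∩ Vanya ∩ Pablo ∩ Farrukh ∩ Zubin: 13:00-13:45.
Yuki ∩ Vanya ∩ Pablo ∩ Farrukh ∩ Zubin ∩ Idris: 13:00-13:45.
Yuki ∩ Vanya ∩ Pablo ∩ Farrukh ∩ Zubin ∩ Idris ∩ Luca: 13:00-13:45.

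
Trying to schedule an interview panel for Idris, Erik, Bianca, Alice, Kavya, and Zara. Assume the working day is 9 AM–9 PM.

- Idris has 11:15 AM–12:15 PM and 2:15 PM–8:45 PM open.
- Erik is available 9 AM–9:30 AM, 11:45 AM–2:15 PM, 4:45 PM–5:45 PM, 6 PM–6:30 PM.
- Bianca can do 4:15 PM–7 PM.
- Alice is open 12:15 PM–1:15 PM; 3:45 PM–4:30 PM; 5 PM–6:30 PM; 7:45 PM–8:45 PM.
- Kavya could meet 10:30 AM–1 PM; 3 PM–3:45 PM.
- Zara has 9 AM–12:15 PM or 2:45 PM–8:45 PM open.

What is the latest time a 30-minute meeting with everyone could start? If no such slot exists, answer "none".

Idris ∩ Erik: 11:45-12:15, 16:45-17:45, 18:00-18:30.
Idris ∩ Erik ∩ Bianca: 16:45-17:45, 18:00-18:30.
Idris ∩ Erik ∩ Bianca ∩ Alice: 17:00-17:45, 18:00-18:30.
Idris ∩ Erik ∩ Bianca ∩ Alice ∩ Kavya: ∅.
Idris ∩ Erik ∩ Bianca ∩ Alice ∩ Kavya ∩ Zara: ∅.
There is no time when everyone is free.
No common window is at least 30 minutes long.

none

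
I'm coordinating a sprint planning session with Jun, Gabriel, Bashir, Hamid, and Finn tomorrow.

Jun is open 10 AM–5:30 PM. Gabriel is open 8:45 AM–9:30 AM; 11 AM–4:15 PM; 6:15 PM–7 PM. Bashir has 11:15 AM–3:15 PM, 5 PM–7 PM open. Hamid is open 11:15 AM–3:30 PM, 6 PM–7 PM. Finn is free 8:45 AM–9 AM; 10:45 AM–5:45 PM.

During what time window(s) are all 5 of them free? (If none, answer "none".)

Jun ∩ Gabriel: 11:00-16:15.
Jun ∩ Gabriel ∩ Bashir: 11:15-15:15.
Jun ∩ Gabriel ∩ Bashir ∩ Hamid: 11:15-15:15.
Jun ∩ Gabriel ∩ Bashir ∩ Hamid ∩ Finn: 11:15-15:15.

11:15-15:15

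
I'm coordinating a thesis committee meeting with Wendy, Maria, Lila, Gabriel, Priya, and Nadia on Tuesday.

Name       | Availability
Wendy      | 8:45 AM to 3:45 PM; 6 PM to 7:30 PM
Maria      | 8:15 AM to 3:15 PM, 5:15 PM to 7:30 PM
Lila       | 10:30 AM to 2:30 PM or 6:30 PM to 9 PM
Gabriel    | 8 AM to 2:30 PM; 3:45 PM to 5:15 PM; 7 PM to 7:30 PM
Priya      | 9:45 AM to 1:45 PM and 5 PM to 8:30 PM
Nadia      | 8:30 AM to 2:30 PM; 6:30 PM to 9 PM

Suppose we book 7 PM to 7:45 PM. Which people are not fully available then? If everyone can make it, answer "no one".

Wendy: not fully free for 19:00-19:45. Maria: not fully free for 19:00-19:45. Lila: free for 19:00-19:45. Gabriel: not fully free for 19:00-19:45. Priya: free for 19:00-19:45. Nadia: free for 19:00-19:45.

Gabriel, Maria, Wendy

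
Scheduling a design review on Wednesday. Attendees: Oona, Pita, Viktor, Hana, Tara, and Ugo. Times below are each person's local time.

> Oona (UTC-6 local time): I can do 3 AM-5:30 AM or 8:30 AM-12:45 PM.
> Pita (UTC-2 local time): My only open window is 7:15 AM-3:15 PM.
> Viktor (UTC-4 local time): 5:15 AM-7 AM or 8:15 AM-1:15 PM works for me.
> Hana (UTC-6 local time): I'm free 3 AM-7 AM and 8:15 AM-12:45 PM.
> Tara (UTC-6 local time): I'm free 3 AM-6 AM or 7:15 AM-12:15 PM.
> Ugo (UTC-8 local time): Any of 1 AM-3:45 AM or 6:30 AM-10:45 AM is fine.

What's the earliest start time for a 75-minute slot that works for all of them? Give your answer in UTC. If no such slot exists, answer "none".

09:15

Oona in UTC: 09:00-11:30, 14:30-18:45 (add 6h to convert from UTC-6).
Pita in UTC: 09:15-17:15 (add 2h to convert from UTC-2).
Viktor in UTC: 09:15-11:00, 12:15-17:15 (add 4h to convert from UTC-4).
Hana in UTC: 09:00-13:00, 14:15-18:45 (add 6h to convert from UTC-6).
Tara in UTC: 09:00-12:00, 13:15-18:15 (add 6h to convert from UTC-6).
Ugo in UTC: 09:00-11:45, 14:30-18:45 (add 8h to convert from UTC-8).
Oona ∩ Pita: 09:15-11:30, 14:30-17:15.
Oona ∩ Pita ∩ Viktor: 09:15-11:00, 14:30-17:15.
Oona ∩ Pita ∩ Viktor ∩ Hana: 09:15-11:00, 14:30-17:15.
Oona ∩ Pita ∩ Viktor ∩ Hana ∩ Tara: 09:15-11:00, 14:30-17:15.
Oona ∩ Pita ∩ Viktor ∩ Hana ∩ Tara ∩ Ugo: 09:15-11:00, 14:30-17:15.
So the common availability across everyone is 09:15-11:00, 14:30-17:15.
The first common window of at least 75 minutes is 09:15-11:00, so the earliest start is 09:15.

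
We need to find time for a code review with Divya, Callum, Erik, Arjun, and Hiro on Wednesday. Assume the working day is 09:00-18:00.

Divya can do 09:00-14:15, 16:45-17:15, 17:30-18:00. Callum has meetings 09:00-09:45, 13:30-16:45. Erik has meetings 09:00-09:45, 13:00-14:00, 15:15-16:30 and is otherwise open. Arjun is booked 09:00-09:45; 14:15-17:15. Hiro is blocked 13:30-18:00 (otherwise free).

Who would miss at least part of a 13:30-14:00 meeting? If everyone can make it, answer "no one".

Callum, Erik, Hiro

Divya free: 09:00-14:15, 16:45-17:15, 17:30-18:00.
Callum free: 09:45-13:30, 16:45-18:00 (invert busy blocks within the working day).
Erik free: 09:45-13:00, 14:00-15:15, 16:30-18:00 (invert busy blocks within the working day).
Arjun free: 09:45-14:15, 17:15-18:00 (invert busy blocks within the working day).
Hiro free: 09:00-13:30 (invert busy blocks within the working day).
Divya: free for 13:30-14:00. Callum: not fully free for 13:30-14:00. Erik: not fully free for 13:30-14:00. Arjun: free for 13:30-14:00. Hiro: not fully free for 13:30-14:00.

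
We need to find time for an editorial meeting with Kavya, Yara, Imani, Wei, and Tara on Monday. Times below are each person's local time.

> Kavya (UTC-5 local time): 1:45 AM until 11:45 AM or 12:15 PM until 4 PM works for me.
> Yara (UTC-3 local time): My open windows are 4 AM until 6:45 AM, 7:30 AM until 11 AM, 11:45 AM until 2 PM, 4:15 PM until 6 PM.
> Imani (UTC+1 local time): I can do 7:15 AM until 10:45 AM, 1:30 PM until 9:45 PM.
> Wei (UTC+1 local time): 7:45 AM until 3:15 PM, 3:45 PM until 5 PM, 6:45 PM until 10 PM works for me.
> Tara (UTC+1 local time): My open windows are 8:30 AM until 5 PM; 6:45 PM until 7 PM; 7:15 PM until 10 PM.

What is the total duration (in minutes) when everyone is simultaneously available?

Kavya in UTC: 06:45-16:45, 17:15-21:00 (add 5h to convert from UTC-5).
Yara in UTC: 07:00-09:45, 10:30-14:00, 14:45-17:00, 19:15-21:00 (add 3h to convert from UTC-3).
Imani in UTC: 06:15-09:45, 12:30-20:45 (subtract 1h to convert from UTC+1).
Wei in UTC: 06:45-14:15, 14:45-16:00, 17:45-21:00 (subtract 1h to convert from UTC+1).
Tara in UTC: 07:30-16:00, 17:45-18:00, 18:15-21:00 (subtract 1h to convert from UTC+1).
Kavya ∩ Yara: 07:00-09:45, 10:30-14:00, 14:45-16:45, 19:15-21:00.
Kavya ∩ Yara ∩ Imani: 07:00-09:45, 12:30-14:00, 14:45-16:45, 19:15-20:45.
Kavya ∩ Yara ∩ Imani ∩ Wei: 07:00-09:45, 12:30-14:00, 14:45-16:00, 19:15-20:45.
Kavya ∩ Yara ∩ Imani ∩ Wei ∩ Tara: 07:30-09:45, 12:30-14:00, 14:45-16:00, 19:15-20:45.
Summing the common windows: 135 + 90 + 75 + 90 = 390 minutes.

390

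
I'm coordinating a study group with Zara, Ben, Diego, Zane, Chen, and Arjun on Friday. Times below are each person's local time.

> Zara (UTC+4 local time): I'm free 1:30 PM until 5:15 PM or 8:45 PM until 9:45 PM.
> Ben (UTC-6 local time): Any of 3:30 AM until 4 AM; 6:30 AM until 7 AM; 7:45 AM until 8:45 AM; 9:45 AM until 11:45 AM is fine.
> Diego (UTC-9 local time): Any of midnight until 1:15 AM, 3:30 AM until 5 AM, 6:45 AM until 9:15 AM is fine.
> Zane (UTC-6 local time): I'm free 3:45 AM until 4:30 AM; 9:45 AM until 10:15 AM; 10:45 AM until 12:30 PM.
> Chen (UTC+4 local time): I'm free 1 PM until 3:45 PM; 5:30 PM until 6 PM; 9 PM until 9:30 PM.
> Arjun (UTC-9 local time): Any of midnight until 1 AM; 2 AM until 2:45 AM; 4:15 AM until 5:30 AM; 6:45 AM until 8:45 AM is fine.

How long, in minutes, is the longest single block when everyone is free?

Zara in UTC: 09:30-13:15, 16:45-17:45 (subtract 4h to convert from UTC+4).
Ben in UTC: 09:30-10:00, 12:30-13:00, 13:45-14:45, 15:45-17:45 (add 6h to convert from UTC-6).
Diego in UTC: 09:00-10:15, 12:30-14:00, 15:45-18:15 (add 9h to convert from UTC-9).
Zane in UTC: 09:45-10:30, 15:45-16:15, 16:45-18:30 (add 6h to convert from UTC-6).
Chen in UTC: 09:00-11:45, 13:30-14:00, 17:00-17:30 (subtract 4h to convert from UTC+4).
Arjun in UTC: 09:00-10:00, 11:00-11:45, 13:15-14:30, 15:45-17:45 (add 9h to convert from UTC-9).
Zara ∩ Ben: 09:30-10:00, 12:30-13:00, 16:45-17:45.
Zara ∩ Ben ∩ Diego: 09:30-10:00, 12:30-13:00, 16:45-17:45.
Zara ∩ Ben ∩ Diego ∩ Zane: 09:45-10:00, 16:45-17:45.
Zara ∩ Ben ∩ Diego ∩ Zane ∩ Chen: 09:45-10:00, 17:00-17:30.
Zara ∩ Ben ∩ Diego ∩ Zane ∩ Chen ∩ Arjun: 09:45-10:00, 17:00-17:30.
The longest is 17:00-17:30 at 30 minutes.

30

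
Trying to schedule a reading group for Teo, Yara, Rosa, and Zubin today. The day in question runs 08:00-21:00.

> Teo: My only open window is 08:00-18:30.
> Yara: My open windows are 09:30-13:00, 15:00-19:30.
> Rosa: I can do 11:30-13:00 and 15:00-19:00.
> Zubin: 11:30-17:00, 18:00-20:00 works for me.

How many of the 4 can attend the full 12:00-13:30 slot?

Teo and Zubin can make the full 12:00-13:30 slot — that's 2.

2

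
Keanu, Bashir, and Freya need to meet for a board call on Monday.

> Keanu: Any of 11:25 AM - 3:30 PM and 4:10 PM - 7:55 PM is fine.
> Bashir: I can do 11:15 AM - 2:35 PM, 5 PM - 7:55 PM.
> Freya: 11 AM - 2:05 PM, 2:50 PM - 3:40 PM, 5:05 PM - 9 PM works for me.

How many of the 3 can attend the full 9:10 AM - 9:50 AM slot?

nobody can make the full 09:10-09:50 slot — that's 0.

0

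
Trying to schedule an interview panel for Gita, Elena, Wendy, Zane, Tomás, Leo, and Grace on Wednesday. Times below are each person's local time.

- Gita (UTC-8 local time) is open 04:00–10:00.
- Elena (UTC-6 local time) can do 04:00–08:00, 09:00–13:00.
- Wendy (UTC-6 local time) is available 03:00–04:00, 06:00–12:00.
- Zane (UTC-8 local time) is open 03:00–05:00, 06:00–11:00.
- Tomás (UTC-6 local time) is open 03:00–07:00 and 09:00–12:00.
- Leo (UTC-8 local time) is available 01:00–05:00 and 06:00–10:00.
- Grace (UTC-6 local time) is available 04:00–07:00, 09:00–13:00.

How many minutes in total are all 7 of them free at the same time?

240

Gita in UTC: 12:00-18:00 (add 8h to convert from UTC-8).
Elena in UTC: 10:00-14:00, 15:00-19:00 (add 6h to convert from UTC-6).
Wendy in UTC: 09:00-10:00, 12:00-18:00 (add 6h to convert from UTC-6).
Zane in UTC: 11:00-13:00, 14:00-19:00 (add 8h to convert from UTC-8).
Tomás in UTC: 09:00-13:00, 15:00-18:00 (add 6h to convert from UTC-6).
Leo in UTC: 09:00-13:00, 14:00-18:00 (add 8h to convert from UTC-8).
Grace in UTC: 10:00-13:00, 15:00-19:00 (add 6h to convert from UTC-6).
Gita ∩ Elena: 12:00-14:00, 15:00-18:00.
Gita ∩ Elena ∩ Wendy: 12:00-14:00, 15:00-18:00.
Gita ∩ Elena ∩ Wendy ∩ Zane: 12:00-13:00, 15:00-18:00.
Gita ∩ Elena ∩ Wendy ∩ Zane ∩ Tomás: 12:00-13:00, 15:00-18:00.
Gita ∩ Elena ∩ Wendy ∩ Zane ∩ Tomás ∩ Leo: 12:00-13:00, 15:00-18:00.
Gita ∩ Elena ∩ Wendy ∩ Zane ∩ Tomás ∩ Leo ∩ Grace: 12:00-13:00, 15:00-18:00.
So the common availability across everyone is 12:00-13:00, 15:00-18:00.
Summing the common windows: 60 + 180 = 240 minutes.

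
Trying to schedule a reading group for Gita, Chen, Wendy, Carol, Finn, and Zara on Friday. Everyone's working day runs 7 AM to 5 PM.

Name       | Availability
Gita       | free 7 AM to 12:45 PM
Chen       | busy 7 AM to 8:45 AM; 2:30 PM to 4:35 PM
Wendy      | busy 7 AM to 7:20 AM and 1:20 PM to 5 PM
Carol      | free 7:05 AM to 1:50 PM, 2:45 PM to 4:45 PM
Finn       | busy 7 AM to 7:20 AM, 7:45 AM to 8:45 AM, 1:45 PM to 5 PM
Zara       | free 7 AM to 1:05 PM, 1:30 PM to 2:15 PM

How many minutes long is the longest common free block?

240

Gita free: 07:00-12:45.
Chen free: 08:45-14:30, 16:35-17:00 (invert busy blocks within the working day).
Wendy free: 07:20-13:20 (invert busy blocks within the working day).
Carol free: 07:05-13:50, 14:45-16:45.
Finn free: 07:20-07:45, 08:45-13:45 (invert busy blocks within the working day).
Zara free: 07:00-13:05, 13:30-14:15.
Gita ∩ Chen: 08:45-12:45.
Gita ∩ Chen ∩ Wendy: 08:45-12:45.
Gita ∩ Chen ∩ Wendy ∩ Carol: 08:45-12:45.
Gita ∩ Chen ∩ Wendy ∩ Carol ∩ Finn: 08:45-12:45.
Gita ∩ Chen ∩ Wendy ∩ Carol ∩ Finn ∩ Zara: 08:45-12:45.
So the common availability across everyone is 08:45-12:45.
The longest is 08:45-12:45 at 240 minutes.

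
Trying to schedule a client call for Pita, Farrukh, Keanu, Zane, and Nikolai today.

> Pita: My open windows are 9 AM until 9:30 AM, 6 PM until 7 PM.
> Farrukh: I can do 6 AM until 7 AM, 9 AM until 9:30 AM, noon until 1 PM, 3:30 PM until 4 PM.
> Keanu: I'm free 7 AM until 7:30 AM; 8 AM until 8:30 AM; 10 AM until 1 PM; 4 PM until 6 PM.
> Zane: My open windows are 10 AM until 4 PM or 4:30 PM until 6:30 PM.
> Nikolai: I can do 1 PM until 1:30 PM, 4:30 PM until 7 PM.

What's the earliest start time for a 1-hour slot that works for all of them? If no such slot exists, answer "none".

none

Pita ∩ Farrukh: 09:00-09:30.
Pita ∩ Farrukh ∩ Keanu: ∅.
Pita ∩ Farrukh ∩ Keanu ∩ Zane: ∅.
Pita ∩ Farrukh ∩ Keanu ∩ Zane ∩ Nikolai: ∅.
There is no time when everyone is free.
No common window is at least 60 minutes long.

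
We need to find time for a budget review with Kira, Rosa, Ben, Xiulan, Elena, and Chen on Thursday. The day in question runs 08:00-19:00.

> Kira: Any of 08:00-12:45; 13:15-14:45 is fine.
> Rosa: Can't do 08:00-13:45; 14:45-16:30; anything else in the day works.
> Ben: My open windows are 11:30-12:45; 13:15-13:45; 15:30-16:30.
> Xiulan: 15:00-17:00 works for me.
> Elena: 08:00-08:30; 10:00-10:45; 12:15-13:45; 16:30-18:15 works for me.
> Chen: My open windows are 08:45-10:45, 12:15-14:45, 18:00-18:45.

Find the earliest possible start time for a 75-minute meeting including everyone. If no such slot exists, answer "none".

none

Kira free: 08:00-12:45, 13:15-14:45.
Rosa free: 13:45-14:45, 16:30-19:00 (invert busy blocks within the working day).
Ben free: 11:30-12:45, 13:15-13:45, 15:30-16:30.
Xiulan free: 15:00-17:00.
Elena free: 08:00-08:30, 10:00-10:45, 12:15-13:45, 16:30-18:15.
Chen free: 08:45-10:45, 12:15-14:45, 18:00-18:45.
Kira ∩ Rosa: 13:45-14:45.
Kira ∩ Rosa ∩ Ben: ∅.
Kira ∩ Rosa ∩ Ben ∩ Xiulan: ∅.
Kira ∩ Rosa ∩ Ben ∩ Xiulan ∩ Elena: ∅.
Kira ∩ Rosa ∩ Ben ∩ Xiulan ∩ Elena ∩ Chen: ∅.
There is no time when everyone is free.
No common window is at least 75 minutes long.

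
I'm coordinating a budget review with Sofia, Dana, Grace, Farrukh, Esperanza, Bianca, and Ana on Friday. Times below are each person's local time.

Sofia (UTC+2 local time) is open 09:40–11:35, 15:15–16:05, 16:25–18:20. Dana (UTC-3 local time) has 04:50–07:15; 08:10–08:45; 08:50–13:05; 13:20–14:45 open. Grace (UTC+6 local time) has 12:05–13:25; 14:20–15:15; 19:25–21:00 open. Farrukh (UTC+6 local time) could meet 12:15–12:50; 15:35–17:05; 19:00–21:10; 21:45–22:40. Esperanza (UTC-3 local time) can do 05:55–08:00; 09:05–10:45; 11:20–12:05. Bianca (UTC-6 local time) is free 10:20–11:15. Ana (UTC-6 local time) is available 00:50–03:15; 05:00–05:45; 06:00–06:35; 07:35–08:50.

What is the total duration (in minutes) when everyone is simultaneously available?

Sofia in UTC: 07:40-09:35, 13:15-14:05, 14:25-16:20 (subtract 2h to convert from UTC+2).
Dana in UTC: 07:50-10:15, 11:10-11:45, 11:50-16:05, 16:20-17:45 (add 3h to convert from UTC-3).
Grace in UTC: 06:05-07:25, 08:20-09:15, 13:25-15:00 (subtract 6h to convert from UTC+6).
Farrukh in UTC: 06:15-06:50, 09:35-11:05, 13:00-15:10, 15:45-16:40 (subtract 6h to convert from UTC+6).
Esperanza in UTC: 08:55-11:00, 12:05-13:45, 14:20-15:05 (add 3h to convert from UTC-3).
Bianca in UTC: 16:20-17:15 (add 6h to convert from UTC-6).
Ana in UTC: 06:50-09:15, 11:00-11:45, 12:00-12:35, 13:35-14:50 (add 6h to convert from UTC-6).
Sofia ∩ Dana: 07:50-09:35, 13:15-14:05, 14:25-16:05.
Sofia ∩ Dana ∩ Grace: 08:20-09:15, 13:25-14:05, 14:25-15:00.
Sofia ∩ Dana ∩ Grace ∩ Farrukh: 13:25-14:05, 14:25-15:00.
Sofia ∩ Dana ∩ Grace ∩ Farrukh ∩ Esperanza: 13:25-13:45, 14:25-15:00.
Sofia ∩ Dana ∩ Grace ∩ Farrukh ∩ Esperanza ∩ Bianca: ∅.
Sofia ∩ Dana ∩ Grace ∩ Farrukh ∩ Esperanza ∩ Bianca ∩ Ana: ∅.
There is no time when everyone is free.
There is no common window, so the total is 0 minutes.

0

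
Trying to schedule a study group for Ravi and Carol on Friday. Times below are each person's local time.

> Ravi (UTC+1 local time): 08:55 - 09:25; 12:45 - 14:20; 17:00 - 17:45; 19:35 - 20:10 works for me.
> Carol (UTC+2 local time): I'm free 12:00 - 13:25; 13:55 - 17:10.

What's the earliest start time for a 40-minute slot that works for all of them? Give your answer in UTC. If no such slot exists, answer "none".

11:55

Ravi in UTC: 07:55-08:25, 11:45-13:20, 16:00-16:45, 18:35-19:10 (subtract 1h to convert from UTC+1).
Carol in UTC: 10:00-11:25, 11:55-15:10 (subtract 2h to convert from UTC+2).
Ravi ∩ Carol: 11:55-13:20.
Those are the intersection windows.
The first common window of at least 40 minutes is 11:55-13:20, so the earliest start is 11:55.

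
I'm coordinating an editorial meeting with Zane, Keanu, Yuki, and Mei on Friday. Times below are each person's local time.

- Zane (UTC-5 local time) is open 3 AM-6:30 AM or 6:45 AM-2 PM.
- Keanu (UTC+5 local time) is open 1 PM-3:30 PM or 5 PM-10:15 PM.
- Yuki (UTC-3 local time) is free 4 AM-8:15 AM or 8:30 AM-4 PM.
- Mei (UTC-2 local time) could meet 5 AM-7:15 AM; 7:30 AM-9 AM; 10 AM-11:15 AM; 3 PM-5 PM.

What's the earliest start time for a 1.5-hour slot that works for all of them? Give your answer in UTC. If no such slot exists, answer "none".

none

Zane in UTC: 08:00-11:30, 11:45-19:00 (add 5h to convert from UTC-5).
Keanu in UTC: 08:00-10:30, 12:00-17:15 (subtract 5h to convert from UTC+5).
Yuki in UTC: 07:00-11:15, 11:30-19:00 (add 3h to convert from UTC-3).
Mei in UTC: 07:00-09:15, 09:30-11:00, 12:00-13:15, 17:00-19:00 (add 2h to convert from UTC-2).
Zane ∩ Keanu: 08:00-10:30, 12:00-17:15.
Zane ∩ Keanu ∩ Yuki: 08:00-10:30, 12:00-17:15.
Zane ∩ Keanu ∩ Yuki ∩ Mei: 08:00-09:15, 09:30-10:30, 12:00-13:15, 17:00-17:15.
No common window is at least 90 minutes long.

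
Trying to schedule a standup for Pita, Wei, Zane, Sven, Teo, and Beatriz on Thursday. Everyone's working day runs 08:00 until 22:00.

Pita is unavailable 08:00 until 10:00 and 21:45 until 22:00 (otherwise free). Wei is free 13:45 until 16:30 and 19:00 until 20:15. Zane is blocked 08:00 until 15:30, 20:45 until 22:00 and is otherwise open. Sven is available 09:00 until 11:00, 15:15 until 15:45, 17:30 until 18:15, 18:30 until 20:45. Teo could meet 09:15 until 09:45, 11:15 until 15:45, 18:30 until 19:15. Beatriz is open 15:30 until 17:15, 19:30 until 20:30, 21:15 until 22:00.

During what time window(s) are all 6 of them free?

15:30-15:45

Pita free: 10:00-21:45 (invert busy blocks within the working day).
Wei free: 13:45-16:30, 19:00-20:15.
Zane free: 15:30-20:45 (invert busy blocks within the working day).
Sven free: 09:00-11:00, 15:15-15:45, 17:30-18:15, 18:30-20:45.
Teo free: 09:15-09:45, 11:15-15:45, 18:30-19:15.
Beatriz free: 15:30-17:15, 19:30-20:30, 21:15-22:00.
Pita ∩ Wei: 13:45-16:30, 19:00-20:15.
Pita ∩ Wei ∩ Zane: 15:30-16:30, 19:00-20:15.
Pita ∩ Wei ∩ Zane ∩ Sven: 15:30-15:45, 19:00-20:15.
Pita ∩ Wei ∩ Zane ∩ Sven ∩ Teo: 15:30-15:45, 19:00-19:15.
Pita ∩ Wei ∩ Zane ∩ Sven ∩ Teo ∩ Beatriz: 15:30-15:45.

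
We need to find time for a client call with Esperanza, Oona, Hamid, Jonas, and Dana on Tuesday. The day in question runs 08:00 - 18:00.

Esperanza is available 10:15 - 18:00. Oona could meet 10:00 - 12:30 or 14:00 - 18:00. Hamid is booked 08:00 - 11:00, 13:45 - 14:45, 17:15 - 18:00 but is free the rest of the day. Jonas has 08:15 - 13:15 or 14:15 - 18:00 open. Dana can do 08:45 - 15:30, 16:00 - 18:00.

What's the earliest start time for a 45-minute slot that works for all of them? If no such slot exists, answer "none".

Esperanza free: 10:15-18:00.
Oona free: 10:00-12:30, 14:00-18:00.
Hamid free: 11:00-13:45, 14:45-17:15 (invert busy blocks within the working day).
Jonas free: 08:15-13:15, 14:15-18:00.
Dana free: 08:45-15:30, 16:00-18:00.
Esperanza ∩ Oona: 10:15-12:30, 14:00-18:00.
Esperanza ∩ Oona ∩ Hamid: 11:00-12:30, 14:45-17:15.
Esperanza ∩ Oona ∩ Hamid ∩ Jonas: 11:00-12:30, 14:45-17:15.
Esperanza ∩ Oona ∩ Hamid ∩ Jonas ∩ Dana: 11:00-12:30, 14:45-15:30, 16:00-17:15.
The first common window of at least 45 minutes is 11:00-12:30, so the earliest start is 11:00.

11:00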